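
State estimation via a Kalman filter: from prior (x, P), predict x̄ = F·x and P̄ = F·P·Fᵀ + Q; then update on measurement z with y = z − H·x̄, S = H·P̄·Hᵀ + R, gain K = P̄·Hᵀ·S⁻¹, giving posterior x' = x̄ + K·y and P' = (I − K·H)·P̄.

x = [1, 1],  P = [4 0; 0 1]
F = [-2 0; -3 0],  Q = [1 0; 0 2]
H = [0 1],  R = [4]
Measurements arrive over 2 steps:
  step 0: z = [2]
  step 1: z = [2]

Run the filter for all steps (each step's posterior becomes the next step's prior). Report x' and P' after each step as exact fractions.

step 0: x̄ = F·x = [-2, -3]
step 0: P̄ = F·P·Fᵀ + Q = [17 24; 24 38]
step 0: y = z − H·x̄ = [5]
step 0: S = H·P̄·Hᵀ + R = [42]
step 0: K = P̄·Hᵀ·S⁻¹ = [4/7; 19/21]
step 0: x' = x̄ + K·y = [6/7, 32/21]
step 0: P' = (I − K·H)·P̄ = [23/7 16/7; 16/7 76/21]
step 1: x̄ = F·x = [-12/7, -18/7]
step 1: P̄ = F·P·Fᵀ + Q = [99/7 138/7; 138/7 221/7]
step 1: y = z − H·x̄ = [32/7]
step 1: S = H·P̄·Hᵀ + R = [249/7]
step 1: K = P̄·Hᵀ·S⁻¹ = [46/83; 221/249]
step 1: x' = x̄ + K·y = [68/83, 370/249]
step 1: P' = (I − K·H)·P̄ = [267/83 184/83; 184/83 884/249]

step 0: x' = [6/7, 32/21], P' = [23/7 16/7; 16/7 76/21]
step 1: x' = [68/83, 370/249], P' = [267/83 184/83; 184/83 884/249]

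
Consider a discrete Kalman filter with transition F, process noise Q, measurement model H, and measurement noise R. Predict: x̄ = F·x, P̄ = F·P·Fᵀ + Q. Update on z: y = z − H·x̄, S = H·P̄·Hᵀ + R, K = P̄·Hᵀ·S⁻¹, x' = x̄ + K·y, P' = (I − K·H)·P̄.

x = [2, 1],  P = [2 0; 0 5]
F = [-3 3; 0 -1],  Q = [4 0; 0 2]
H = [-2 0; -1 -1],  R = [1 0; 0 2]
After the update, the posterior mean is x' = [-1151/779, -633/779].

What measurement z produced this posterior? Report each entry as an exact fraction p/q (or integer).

z = [3, 2]

x̄ = F·x = [-3, -1]
P̄ = F·P·Fᵀ + Q = [67 -15; -15 7]
S = H·P̄·Hᵀ + R = [269 104; 104 46]
K = P̄·Hᵀ·S⁻¹ = [-378/779 -26/779; 274/779 -484/779]
x' − x̄ = [1186/779, 146/779] = K·y
y = (KᵀK)⁻¹·Kᵀ·(x' − x̄) = [-3, -2]
z = y + H·x̄ = [-3, -2] + [6, 4] = [3, 2]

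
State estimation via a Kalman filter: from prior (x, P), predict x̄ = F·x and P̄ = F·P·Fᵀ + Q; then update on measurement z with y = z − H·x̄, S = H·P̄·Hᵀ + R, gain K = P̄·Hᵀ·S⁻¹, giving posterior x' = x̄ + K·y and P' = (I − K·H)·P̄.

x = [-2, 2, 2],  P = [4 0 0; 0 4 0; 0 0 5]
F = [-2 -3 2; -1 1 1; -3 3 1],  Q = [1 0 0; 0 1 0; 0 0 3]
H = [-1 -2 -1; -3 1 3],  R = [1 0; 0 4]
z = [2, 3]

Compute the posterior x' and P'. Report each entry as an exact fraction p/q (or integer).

x̄ = F·x = [2, 6, 14]
P̄ = F·P·Fᵀ + Q = [73 6 -2; 6 14 29; -2 29 80]
y = z − H·x̄ = [30, -39]
S = H·P̄·Hᵀ + R = [346 -222; -222 1569]
K = P̄·Hᵀ·S⁻¹ = [-11923/32906 -3140/16453; -26807/164530 7366/246795; -25389/82265 32479/246795]
x' = x̄ + K·y = [-23479/16453, -4273/82265, -32187/82265]
P' = (I − K·H)·P̄ = [37209/32906 -32473/32906 19830/16453; -32473/32906 620981/493590 -337223/246795; 19830/16453 -337223/246795 453163/246795]

x' = [-23479/16453, -4273/82265, -32187/82265]
P' = [37209/32906 -32473/32906 19830/16453; -32473/32906 620981/493590 -337223/246795; 19830/16453 -337223/246795 453163/246795]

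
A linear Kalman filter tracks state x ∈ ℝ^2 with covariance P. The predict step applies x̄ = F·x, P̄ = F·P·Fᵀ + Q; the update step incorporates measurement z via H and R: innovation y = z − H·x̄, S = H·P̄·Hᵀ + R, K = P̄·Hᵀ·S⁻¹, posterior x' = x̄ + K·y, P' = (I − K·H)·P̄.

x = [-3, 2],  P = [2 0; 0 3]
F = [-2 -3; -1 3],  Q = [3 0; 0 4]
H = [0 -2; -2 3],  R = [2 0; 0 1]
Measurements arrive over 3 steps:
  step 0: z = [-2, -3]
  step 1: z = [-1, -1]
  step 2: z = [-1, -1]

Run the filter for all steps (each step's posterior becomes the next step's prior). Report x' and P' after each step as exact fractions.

step 0: x̄ = F·x = [0, 9]
step 0: P̄ = F·P·Fᵀ + Q = [38 -23; -23 33]
step 0: y = z − H·x̄ = [16, -30]
step 0: S = H·P̄·Hᵀ + R = [134 -290; -290 726]
step 0: K = P̄·Hᵀ·S⁻¹ = [-4327/6592 -3045/6592; -2933/6592 145/6592]
step 0: x' = x̄ + K·y = [11059/3296, 4025/3296]
step 0: P' = (I − K·H)·P̄ = [8013/6592 4327/6592; 4327/6592 2933/6592]
step 1: x̄ = F·x = [-34193/3296, 127/412]
step 1: P̄ = F·P·Fᵀ + Q = [130149/6592 -2919/824; -2919/824 544/103]
step 1: y = z − H·x̄ = [-79/206, -37365/1648]
step 1: S = H·P̄·Hᵀ + R = [2382/103 -9447/206; -9447/206 280189/1648]
step 1: K = P̄·Hᵀ·S⁻¹ = [-600773/1004618 -458169/1004618; -613369/1506927 12596/502309]
step 1: x' = x̄ + K·y = [196433/1004618, -157027/1506927]
step 1: P' = (I − K·H)·P̄ = [565122/502309 600773/1004618; 600773/1004618 613369/1506927]
step 2: x̄ = F·x = [-39406/502309, -17603/34642]
step 2: P̄ = F·P·Fᵀ + Q = [9212160/502309 -111105/34642; -111105/34642 90074/17321]
step 2: y = z − H·x̄ = [-34924/17321, 369219/1004618]
step 2: S = H·P̄·Hᵀ + R = [394938/17321 -762654/17321; -762654/17321 80192533/502309]
step 2: K = P̄·Hᵀ·S⁻¹ = [-5662714/9496171 -8631681/18992342; -173567581/427327695 3686161/142442565]
step 2: x' = x̄ + K·y = [36345937/37984684, 136882748/427327695]
step 2: P' = (I − K·H)·P̄ = [42607965/37984684 5662714/9496171; 5662714/9496171 173567581/427327695]

step 0: x' = [11059/3296, 4025/3296], P' = [8013/6592 4327/6592; 4327/6592 2933/6592]
step 1: x' = [196433/1004618, -157027/1506927], P' = [565122/502309 600773/1004618; 600773/1004618 613369/1506927]
step 2: x' = [36345937/37984684, 136882748/427327695], P' = [42607965/37984684 5662714/9496171; 5662714/9496171 173567581/427327695]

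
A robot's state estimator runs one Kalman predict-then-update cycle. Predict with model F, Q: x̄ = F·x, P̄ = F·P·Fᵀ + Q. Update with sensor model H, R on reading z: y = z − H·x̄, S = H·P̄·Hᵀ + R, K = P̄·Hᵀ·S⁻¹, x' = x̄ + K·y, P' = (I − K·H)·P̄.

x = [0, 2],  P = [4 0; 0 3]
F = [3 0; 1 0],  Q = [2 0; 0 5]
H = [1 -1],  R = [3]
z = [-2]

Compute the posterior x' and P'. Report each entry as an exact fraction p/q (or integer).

x' = [-2, -3/13]
P' = [12 9; 9 225/26]

x̄ = F·x = [0, 0]
P̄ = F·P·Fᵀ + Q = [38 12; 12 9]
y = z − H·x̄ = [-2]
S = H·P̄·Hᵀ + R = [26]
K = P̄·Hᵀ·S⁻¹ = [1; 3/26]
x' = x̄ + K·y = [-2, -3/13]
P' = (I − K·H)·P̄ = [12 9; 9 225/26]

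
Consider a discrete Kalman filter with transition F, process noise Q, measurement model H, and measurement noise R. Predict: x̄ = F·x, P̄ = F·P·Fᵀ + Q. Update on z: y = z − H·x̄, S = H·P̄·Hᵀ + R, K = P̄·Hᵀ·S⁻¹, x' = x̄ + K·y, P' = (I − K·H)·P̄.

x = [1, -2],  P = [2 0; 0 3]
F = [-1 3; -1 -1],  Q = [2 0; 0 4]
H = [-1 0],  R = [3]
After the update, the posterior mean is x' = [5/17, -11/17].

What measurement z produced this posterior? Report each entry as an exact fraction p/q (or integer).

z = [-1]

x̄ = F·x = [-7, 1]
P̄ = F·P·Fᵀ + Q = [31 -7; -7 9]
S = H·P̄·Hᵀ + R = [34]
K = P̄·Hᵀ·S⁻¹ = [-31/34; 7/34]
x' − x̄ = [124/17, -28/17] = K·y
y = (KᵀK)⁻¹·Kᵀ·(x' − x̄) = [-8]
z = y + H·x̄ = [-8] + [7] = [-1]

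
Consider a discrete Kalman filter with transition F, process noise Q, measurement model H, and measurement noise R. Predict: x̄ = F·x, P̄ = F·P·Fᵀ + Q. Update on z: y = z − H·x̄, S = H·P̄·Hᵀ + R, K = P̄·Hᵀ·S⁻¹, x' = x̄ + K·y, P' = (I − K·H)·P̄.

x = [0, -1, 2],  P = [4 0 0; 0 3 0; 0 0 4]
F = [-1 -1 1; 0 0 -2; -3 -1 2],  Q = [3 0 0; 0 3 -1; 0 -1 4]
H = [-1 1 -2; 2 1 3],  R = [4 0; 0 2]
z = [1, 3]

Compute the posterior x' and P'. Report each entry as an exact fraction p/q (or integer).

x' = [30739/35349, 13550/11783, -1091/35349]
P' = [115453/35349 -8707/11783 -66509/35349; -8707/11783 20443/11783 1643/11783; -66509/35349 1643/11783 46531/35349]

x̄ = F·x = [3, -4, 5]
P̄ = F·P·Fᵀ + Q = [14 -8 23; -8 19 -17; 23 -17 59]
y = z − H·x̄ = [18, -14]
S = H·P̄·Hᵀ + R = [449 -549; -549 750]
K = P̄·Hᵀ·S⁻¹ = [-713/11783 2629/35349; 6466/11783 3979/11783; -1802/11783 5752/35349]
x' = x̄ + K·y = [30739/35349, 13550/11783, -1091/35349]
P' = (I − K·H)·P̄ = [115453/35349 -8707/11783 -66509/35349; -8707/11783 20443/11783 1643/11783; -66509/35349 1643/11783 46531/35349]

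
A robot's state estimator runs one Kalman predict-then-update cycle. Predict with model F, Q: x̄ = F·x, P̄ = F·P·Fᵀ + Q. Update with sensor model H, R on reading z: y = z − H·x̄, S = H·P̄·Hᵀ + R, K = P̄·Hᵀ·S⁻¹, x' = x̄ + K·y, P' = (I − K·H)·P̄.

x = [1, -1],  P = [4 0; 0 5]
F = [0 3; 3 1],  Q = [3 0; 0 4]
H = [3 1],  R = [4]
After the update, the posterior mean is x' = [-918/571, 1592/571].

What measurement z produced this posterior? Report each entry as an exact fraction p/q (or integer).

x̄ = F·x = [-3, 2]
P̄ = F·P·Fᵀ + Q = [48 15; 15 45]
S = H·P̄·Hᵀ + R = [571]
K = P̄·Hᵀ·S⁻¹ = [159/571; 90/571]
x' − x̄ = [795/571, 450/571] = K·y
y = (KᵀK)⁻¹·Kᵀ·(x' − x̄) = [5]
z = y + H·x̄ = [5] + [-7] = [-2]

z = [-2]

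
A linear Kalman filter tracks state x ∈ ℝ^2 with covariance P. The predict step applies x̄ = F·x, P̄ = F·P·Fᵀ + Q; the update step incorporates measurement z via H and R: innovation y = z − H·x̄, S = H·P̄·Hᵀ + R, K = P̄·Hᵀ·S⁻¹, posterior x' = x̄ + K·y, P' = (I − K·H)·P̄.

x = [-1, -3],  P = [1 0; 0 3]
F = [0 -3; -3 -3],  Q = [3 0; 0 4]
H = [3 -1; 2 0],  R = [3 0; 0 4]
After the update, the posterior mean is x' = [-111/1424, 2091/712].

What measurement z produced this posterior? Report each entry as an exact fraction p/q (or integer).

z = [-3, -1]

x̄ = F·x = [9, 12]
P̄ = F·P·Fᵀ + Q = [30 27; 27 40]
S = H·P̄·Hᵀ + R = [151 126; 126 124]
K = P̄·Hᵀ·S⁻¹ = [63/712 561/1424; -215/356 747/712]
x' − x̄ = [-12927/1424, -6453/712] = K·y
y = (KᵀK)⁻¹·Kᵀ·(x' − x̄) = [-18, -19]
z = y + H·x̄ = [-18, -19] + [15, 18] = [-3, -1]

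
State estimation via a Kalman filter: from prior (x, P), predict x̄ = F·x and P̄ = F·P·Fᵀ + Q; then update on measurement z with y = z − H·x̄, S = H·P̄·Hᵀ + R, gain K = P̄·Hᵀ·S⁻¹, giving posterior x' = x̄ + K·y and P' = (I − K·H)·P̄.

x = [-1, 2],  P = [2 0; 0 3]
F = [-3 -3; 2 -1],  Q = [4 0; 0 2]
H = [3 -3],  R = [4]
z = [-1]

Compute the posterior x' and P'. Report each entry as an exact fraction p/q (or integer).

x' = [-309/77, -284/77]
P' = [731/77 705/77; 705/77 713/77]

x̄ = F·x = [-3, -4]
P̄ = F·P·Fᵀ + Q = [49 -3; -3 13]
y = z − H·x̄ = [-4]
S = H·P̄·Hᵀ + R = [616]
K = P̄·Hᵀ·S⁻¹ = [39/154; -6/77]
x' = x̄ + K·y = [-309/77, -284/77]
P' = (I − K·H)·P̄ = [731/77 705/77; 705/77 713/77]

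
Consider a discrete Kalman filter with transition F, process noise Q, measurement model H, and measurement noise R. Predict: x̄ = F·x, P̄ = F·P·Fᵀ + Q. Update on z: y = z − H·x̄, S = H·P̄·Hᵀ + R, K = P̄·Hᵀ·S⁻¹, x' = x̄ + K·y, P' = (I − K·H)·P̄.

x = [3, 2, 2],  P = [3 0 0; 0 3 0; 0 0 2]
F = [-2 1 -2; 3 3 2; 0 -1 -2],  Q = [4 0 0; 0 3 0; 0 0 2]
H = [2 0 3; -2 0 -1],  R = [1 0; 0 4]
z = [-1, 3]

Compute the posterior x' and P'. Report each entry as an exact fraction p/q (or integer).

x' = [-953/591, 5126/591, 401/591]
P' = [12170/6501 4624/6501 -8456/6501; 4624/6501 252344/6501 -4012/6501; -8456/6501 -4012/6501 6572/6501]

x̄ = F·x = [-8, 19, -6]
P̄ = F·P·Fᵀ + Q = [27 -17 5; -17 65 -17; 5 -17 13]
y = z − H·x̄ = [33, -19]
S = H·P̄·Hᵀ + R = [286 -187; -187 145]
K = P̄·Hᵀ·S⁻¹ = [-1028/6501 -361/591; -2788/6501 -119/591; 2804/6501 235/591]
x' = x̄ + K·y = [-953/591, 5126/591, 401/591]
P' = (I − K·H)·P̄ = [12170/6501 4624/6501 -8456/6501; 4624/6501 252344/6501 -4012/6501; -8456/6501 -4012/6501 6572/6501]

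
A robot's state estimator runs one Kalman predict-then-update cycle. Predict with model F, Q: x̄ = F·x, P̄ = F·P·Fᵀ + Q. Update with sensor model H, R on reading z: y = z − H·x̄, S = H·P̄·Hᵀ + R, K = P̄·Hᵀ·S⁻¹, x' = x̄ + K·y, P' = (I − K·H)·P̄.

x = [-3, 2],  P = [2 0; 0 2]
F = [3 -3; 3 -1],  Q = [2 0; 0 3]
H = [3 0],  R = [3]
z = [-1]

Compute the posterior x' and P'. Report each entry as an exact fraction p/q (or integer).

x̄ = F·x = [-15, -11]
P̄ = F·P·Fᵀ + Q = [38 24; 24 23]
y = z − H·x̄ = [44]
S = H·P̄·Hᵀ + R = [345]
K = P̄·Hᵀ·S⁻¹ = [38/115; 24/115]
x' = x̄ + K·y = [-53/115, -209/115]
P' = (I − K·H)·P̄ = [38/115 24/115; 24/115 917/115]

x' = [-53/115, -209/115]
P' = [38/115 24/115; 24/115 917/115]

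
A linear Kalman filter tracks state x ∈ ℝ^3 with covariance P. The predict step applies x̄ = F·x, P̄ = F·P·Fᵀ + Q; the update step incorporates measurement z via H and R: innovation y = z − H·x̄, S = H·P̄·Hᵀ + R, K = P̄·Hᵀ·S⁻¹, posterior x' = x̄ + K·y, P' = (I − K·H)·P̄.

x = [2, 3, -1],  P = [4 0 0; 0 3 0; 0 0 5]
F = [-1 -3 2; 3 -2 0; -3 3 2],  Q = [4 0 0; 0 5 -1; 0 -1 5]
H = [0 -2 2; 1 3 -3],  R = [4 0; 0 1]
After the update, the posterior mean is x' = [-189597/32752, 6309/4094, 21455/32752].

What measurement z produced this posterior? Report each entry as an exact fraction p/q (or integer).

z = [-1, -3]

x̄ = F·x = [-13, 0, 1]
P̄ = F·P·Fᵀ + Q = [55 6 5; 6 53 -55; 5 -55 88]
S = H·P̄·Hᵀ + R = [1008 -1508; -1508 2321]
K = P̄·Hᵀ·S⁻¹ = [41411/32752 6931/8188; -231/4094 216/2047; 12207/32752 487/8188]
x' − x̄ = [236179/32752, 6309/4094, -11297/32752] = K·y
y = (KᵀK)⁻¹·Kᵀ·(x' − x̄) = [-3, 13]
z = y + H·x̄ = [-3, 13] + [2, -16] = [-1, -3]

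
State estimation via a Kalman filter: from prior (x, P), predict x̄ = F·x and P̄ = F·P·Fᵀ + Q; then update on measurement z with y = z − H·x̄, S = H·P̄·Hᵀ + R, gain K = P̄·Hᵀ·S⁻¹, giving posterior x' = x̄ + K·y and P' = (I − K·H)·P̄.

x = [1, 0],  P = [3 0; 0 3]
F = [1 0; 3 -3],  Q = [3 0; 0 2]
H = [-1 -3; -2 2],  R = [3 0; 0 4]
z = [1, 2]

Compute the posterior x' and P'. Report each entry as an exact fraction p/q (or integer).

x' = [-139/177, 1/531]
P' = [38/59 1/177; 1/177 44/177]

x̄ = F·x = [1, 3]
P̄ = F·P·Fᵀ + Q = [6 9; 9 56]
y = z − H·x̄ = [11, -2]
S = H·P̄·Hᵀ + R = [567 -288; -288 180]
K = P̄·Hᵀ·S⁻¹ = [-13/59 -113/354; -133/531 43/354]
x' = x̄ + K·y = [-139/177, 1/531]
P' = (I − K·H)·P̄ = [38/59 1/177; 1/177 44/177]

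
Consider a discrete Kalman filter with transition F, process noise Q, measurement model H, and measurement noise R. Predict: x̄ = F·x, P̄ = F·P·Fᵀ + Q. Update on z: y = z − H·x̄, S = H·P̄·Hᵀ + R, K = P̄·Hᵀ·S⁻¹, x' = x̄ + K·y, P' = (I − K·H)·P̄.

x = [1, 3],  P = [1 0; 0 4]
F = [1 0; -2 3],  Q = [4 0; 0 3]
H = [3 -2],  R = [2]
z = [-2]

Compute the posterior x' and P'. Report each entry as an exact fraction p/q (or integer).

x̄ = F·x = [1, 7]
P̄ = F·P·Fᵀ + Q = [5 -2; -2 43]
y = z − H·x̄ = [9]
S = H·P̄·Hᵀ + R = [243]
K = P̄·Hᵀ·S⁻¹ = [19/243; -92/243]
x' = x̄ + K·y = [46/27, 97/27]
P' = (I − K·H)·P̄ = [854/243 1262/243; 1262/243 1985/243]

x' = [46/27, 97/27]
P' = [854/243 1262/243; 1262/243 1985/243]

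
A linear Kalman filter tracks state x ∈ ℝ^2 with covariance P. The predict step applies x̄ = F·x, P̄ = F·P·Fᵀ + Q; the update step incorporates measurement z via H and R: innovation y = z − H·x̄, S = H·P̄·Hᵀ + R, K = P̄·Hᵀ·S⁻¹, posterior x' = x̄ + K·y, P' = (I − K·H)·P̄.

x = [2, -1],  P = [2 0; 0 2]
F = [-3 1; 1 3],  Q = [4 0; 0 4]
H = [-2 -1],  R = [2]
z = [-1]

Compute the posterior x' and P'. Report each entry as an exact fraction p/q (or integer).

x' = [-43/61, 131/61]
P' = [312/61 -576/61; -576/61 1176/61]

x̄ = F·x = [-7, -1]
P̄ = F·P·Fᵀ + Q = [24 0; 0 24]
y = z − H·x̄ = [-16]
S = H·P̄·Hᵀ + R = [122]
K = P̄·Hᵀ·S⁻¹ = [-24/61; -12/61]
x' = x̄ + K·y = [-43/61, 131/61]
P' = (I − K·H)·P̄ = [312/61 -576/61; -576/61 1176/61]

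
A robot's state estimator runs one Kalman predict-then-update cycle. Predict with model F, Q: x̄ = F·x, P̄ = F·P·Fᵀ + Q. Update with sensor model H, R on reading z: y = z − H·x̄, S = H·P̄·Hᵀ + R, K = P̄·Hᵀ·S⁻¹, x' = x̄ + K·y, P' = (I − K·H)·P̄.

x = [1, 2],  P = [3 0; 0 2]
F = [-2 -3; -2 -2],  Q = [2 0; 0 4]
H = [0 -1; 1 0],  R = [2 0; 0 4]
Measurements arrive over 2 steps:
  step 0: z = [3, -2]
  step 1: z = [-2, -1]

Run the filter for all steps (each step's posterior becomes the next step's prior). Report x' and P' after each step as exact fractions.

step 0: x' = [-44/15, -14/5], P' = [128/45 8/15; 8/15 8/5]
step 1: x' = [1267/1419, 2536/1419], P' = [11980/4257 2368/4257; 2368/4257 6796/4257]

step 0: x̄ = F·x = [-8, -6]
step 0: P̄ = F·P·Fᵀ + Q = [32 24; 24 24]
step 0: y = z − H·x̄ = [-3, 6]
step 0: S = H·P̄·Hᵀ + R = [26 -24; -24 36]
step 0: K = P̄·Hᵀ·S⁻¹ = [-4/15 32/45; -4/5 2/15]
step 0: x' = x̄ + K·y = [-44/15, -14/5]
step 0: P' = (I − K·H)·P̄ = [128/45 8/15; 8/15 8/5]
step 1: x̄ = F·x = [214/15, 172/15]
step 1: P̄ = F·P·Fᵀ + Q = [1538/45 1184/45; 1184/45 1172/45]
step 1: y = z − H·x̄ = [142/15, -229/15]
step 1: S = H·P̄·Hᵀ + R = [1262/45 -1184/45; -1184/45 1718/45]
step 1: K = P̄·Hᵀ·S⁻¹ = [-1184/4257 2995/4257; -3398/4257 592/4257]
step 1: x' = x̄ + K·y = [1267/1419, 2536/1419]
step 1: P' = (I − K·H)·P̄ = [11980/4257 2368/4257; 2368/4257 6796/4257]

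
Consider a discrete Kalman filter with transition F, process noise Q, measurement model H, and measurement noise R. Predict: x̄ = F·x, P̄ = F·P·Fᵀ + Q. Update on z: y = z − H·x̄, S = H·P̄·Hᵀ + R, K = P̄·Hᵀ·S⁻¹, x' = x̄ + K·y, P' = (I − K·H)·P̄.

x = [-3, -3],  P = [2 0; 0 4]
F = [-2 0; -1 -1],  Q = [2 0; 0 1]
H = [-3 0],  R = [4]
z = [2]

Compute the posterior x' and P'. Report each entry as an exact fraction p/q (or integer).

x̄ = F·x = [6, 6]
P̄ = F·P·Fᵀ + Q = [10 4; 4 7]
y = z − H·x̄ = [20]
S = H·P̄·Hᵀ + R = [94]
K = P̄·Hᵀ·S⁻¹ = [-15/47; -6/47]
x' = x̄ + K·y = [-18/47, 162/47]
P' = (I − K·H)·P̄ = [20/47 8/47; 8/47 257/47]

x' = [-18/47, 162/47]
P' = [20/47 8/47; 8/47 257/47]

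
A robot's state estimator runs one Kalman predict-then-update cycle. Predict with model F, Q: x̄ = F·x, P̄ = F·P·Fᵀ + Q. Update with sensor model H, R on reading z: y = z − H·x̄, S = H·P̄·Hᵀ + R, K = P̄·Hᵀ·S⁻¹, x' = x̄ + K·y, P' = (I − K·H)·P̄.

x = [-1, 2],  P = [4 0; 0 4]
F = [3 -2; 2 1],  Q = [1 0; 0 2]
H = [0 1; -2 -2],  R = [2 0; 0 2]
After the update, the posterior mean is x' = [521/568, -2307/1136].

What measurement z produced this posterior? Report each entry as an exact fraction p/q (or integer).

z = [-3, 2]

x̄ = F·x = [-7, 0]
P̄ = F·P·Fᵀ + Q = [53 16; 16 22]
S = H·P̄·Hᵀ + R = [24 -76; -76 430]
K = P̄·Hᵀ·S⁻¹ = [-451/568 -131/284; 921/1136 -19/568]
x' − x̄ = [4497/568, -2307/1136] = K·y
y = (KᵀK)⁻¹·Kᵀ·(x' − x̄) = [-3, -12]
z = y + H·x̄ = [-3, -12] + [0, 14] = [-3, 2]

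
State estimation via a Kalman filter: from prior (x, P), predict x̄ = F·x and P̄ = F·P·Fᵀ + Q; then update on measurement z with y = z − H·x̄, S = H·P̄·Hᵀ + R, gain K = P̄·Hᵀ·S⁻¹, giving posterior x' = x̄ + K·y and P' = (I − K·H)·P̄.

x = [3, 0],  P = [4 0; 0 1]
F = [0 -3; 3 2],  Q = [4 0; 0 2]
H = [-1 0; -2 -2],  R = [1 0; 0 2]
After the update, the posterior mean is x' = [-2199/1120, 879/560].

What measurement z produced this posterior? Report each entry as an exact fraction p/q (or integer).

x̄ = F·x = [0, 9]
P̄ = F·P·Fᵀ + Q = [13 -6; -6 42]
S = H·P̄·Hᵀ + R = [14 14; 14 174]
K = P̄·Hᵀ·S⁻¹ = [-1033/1120 -1/160; 513/560 -39/80]
x' − x̄ = [-2199/1120, -4161/560] = K·y
y = (KᵀK)⁻¹·Kᵀ·(x' − x̄) = [2, 19]
z = y + H·x̄ = [2, 19] + [0, -18] = [2, 1]

z = [2, 1]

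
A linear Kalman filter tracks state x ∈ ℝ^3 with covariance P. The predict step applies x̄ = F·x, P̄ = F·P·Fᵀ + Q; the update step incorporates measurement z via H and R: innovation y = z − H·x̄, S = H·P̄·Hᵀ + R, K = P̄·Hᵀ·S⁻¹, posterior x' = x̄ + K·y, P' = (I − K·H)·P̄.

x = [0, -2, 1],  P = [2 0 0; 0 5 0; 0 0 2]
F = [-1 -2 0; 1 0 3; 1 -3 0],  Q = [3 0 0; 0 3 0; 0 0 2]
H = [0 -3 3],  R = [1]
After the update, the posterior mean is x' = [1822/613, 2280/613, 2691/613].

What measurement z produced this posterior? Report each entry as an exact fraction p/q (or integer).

z = [2]

x̄ = F·x = [4, 3, 6]
P̄ = F·P·Fᵀ + Q = [25 -2 28; -2 23 2; 28 2 49]
S = H·P̄·Hᵀ + R = [613]
K = P̄·Hᵀ·S⁻¹ = [90/613; -63/613; 141/613]
x' − x̄ = [-630/613, 441/613, -987/613] = K·y
y = (KᵀK)⁻¹·Kᵀ·(x' − x̄) = [-7]
z = y + H·x̄ = [-7] + [9] = [2]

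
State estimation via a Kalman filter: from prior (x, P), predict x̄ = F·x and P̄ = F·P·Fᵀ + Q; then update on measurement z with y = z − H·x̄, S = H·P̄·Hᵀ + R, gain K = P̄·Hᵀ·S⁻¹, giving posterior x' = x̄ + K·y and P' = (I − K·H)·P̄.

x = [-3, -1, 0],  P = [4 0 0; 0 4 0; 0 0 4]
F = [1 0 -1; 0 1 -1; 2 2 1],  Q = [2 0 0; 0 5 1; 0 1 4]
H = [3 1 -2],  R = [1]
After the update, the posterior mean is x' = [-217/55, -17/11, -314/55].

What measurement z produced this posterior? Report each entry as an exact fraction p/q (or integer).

x̄ = F·x = [-3, -1, -8]
P̄ = F·P·Fᵀ + Q = [10 4 4; 4 13 5; 4 5 40]
S = H·P̄·Hᵀ + R = [220]
K = P̄·Hᵀ·S⁻¹ = [13/110; 3/44; -63/220]
x' − x̄ = [-52/55, -6/11, 126/55] = K·y
y = (KᵀK)⁻¹·Kᵀ·(x' − x̄) = [-8]
z = y + H·x̄ = [-8] + [6] = [-2]

z = [-2]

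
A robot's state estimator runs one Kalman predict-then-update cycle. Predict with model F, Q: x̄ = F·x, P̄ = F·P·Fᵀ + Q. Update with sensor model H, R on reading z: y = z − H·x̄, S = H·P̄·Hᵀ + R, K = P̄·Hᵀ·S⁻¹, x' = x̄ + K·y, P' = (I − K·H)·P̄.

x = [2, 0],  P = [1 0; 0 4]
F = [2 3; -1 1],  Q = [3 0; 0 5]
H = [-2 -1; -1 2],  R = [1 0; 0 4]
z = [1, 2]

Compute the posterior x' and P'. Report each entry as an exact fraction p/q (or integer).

x̄ = F·x = [4, -2]
P̄ = F·P·Fᵀ + Q = [43 10; 10 10]
y = z − H·x̄ = [7, 10]
S = H·P̄·Hᵀ + R = [223 36; 36 47]
K = P̄·Hᵀ·S⁻¹ = [-3684/9185 -1673/9185; -354/1837 662/1837]
x' = x̄ + K·y = [-5778/9185, 468/1837]
P' = (I − K·H)·P̄ = [2812/9185 -388/1837; -388/1837 1130/1837]

x' = [-5778/9185, 468/1837]
P' = [2812/9185 -388/1837; -388/1837 1130/1837]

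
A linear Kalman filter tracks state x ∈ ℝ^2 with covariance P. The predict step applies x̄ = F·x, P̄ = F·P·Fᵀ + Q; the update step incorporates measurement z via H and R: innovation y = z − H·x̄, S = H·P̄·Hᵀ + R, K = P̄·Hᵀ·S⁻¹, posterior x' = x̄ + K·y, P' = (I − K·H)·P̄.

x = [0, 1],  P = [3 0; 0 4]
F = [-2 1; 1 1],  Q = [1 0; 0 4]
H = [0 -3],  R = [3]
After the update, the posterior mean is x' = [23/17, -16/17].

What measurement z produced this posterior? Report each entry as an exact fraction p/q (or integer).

z = [3]

x̄ = F·x = [1, 1]
P̄ = F·P·Fᵀ + Q = [17 -2; -2 11]
S = H·P̄·Hᵀ + R = [102]
K = P̄·Hᵀ·S⁻¹ = [1/17; -11/34]
x' − x̄ = [6/17, -33/17] = K·y
y = (KᵀK)⁻¹·Kᵀ·(x' − x̄) = [6]
z = y + H·x̄ = [6] + [-3] = [3]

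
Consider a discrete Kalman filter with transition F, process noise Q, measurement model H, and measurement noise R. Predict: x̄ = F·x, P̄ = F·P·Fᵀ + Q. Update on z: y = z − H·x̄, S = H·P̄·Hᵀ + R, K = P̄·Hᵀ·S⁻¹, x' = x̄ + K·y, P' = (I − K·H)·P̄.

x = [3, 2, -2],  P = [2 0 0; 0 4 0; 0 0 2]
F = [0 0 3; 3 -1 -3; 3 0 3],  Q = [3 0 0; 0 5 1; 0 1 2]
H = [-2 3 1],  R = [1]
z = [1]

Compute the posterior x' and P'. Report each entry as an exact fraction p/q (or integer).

x̄ = F·x = [-6, 13, 3]
P̄ = F·P·Fᵀ + Q = [21 -18 18; -18 45 1; 18 1 38]
y = z − H·x̄ = [-53]
S = H·P̄·Hᵀ + R = [678]
K = P̄·Hᵀ·S⁻¹ = [-13/113; 86/339; 5/678]
x' = x̄ + K·y = [11/113, -151/339, 1769/678]
P' = (I − K·H)·P̄ = [1359/113 202/113 2099/113; 202/113 463/339 -91/339; 2099/113 -91/339 25739/678]

x' = [11/113, -151/339, 1769/678]
P' = [1359/113 202/113 2099/113; 202/113 463/339 -91/339; 2099/113 -91/339 25739/678]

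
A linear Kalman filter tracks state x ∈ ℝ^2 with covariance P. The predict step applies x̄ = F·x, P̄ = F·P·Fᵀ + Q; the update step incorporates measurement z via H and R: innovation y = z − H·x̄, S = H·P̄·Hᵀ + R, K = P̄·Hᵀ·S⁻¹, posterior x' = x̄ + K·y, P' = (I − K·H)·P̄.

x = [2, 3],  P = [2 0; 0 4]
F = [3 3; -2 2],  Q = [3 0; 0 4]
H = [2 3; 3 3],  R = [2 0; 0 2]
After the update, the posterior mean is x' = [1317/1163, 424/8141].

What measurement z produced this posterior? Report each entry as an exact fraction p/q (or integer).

z = [3, 3]

x̄ = F·x = [15, 2]
P̄ = F·P·Fᵀ + Q = [57 12; 12 28]
S = H·P̄·Hᵀ + R = [626 774; 774 983]
K = P̄·Hᵀ·S⁻¹ = [-912/1163 963/1163; 6642/8141 -4236/8141]
x' − x̄ = [-16128/1163, -15858/8141] = K·y
y = (KᵀK)⁻¹·Kᵀ·(x' − x̄) = [-33, -48]
z = y + H·x̄ = [-33, -48] + [36, 51] = [3, 3]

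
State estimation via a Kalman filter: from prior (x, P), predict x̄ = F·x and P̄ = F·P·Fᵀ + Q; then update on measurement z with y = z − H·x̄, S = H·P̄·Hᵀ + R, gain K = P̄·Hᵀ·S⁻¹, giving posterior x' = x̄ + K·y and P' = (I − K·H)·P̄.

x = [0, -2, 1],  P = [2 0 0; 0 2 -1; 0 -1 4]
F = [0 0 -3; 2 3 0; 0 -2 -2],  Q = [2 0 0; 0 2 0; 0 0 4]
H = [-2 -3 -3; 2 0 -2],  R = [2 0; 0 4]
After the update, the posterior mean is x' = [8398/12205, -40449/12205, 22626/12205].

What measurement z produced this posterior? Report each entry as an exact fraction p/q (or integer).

x̄ = F·x = [-3, -6, 2]
P̄ = F·P·Fᵀ + Q = [38 9 18; 9 28 -6; 18 -6 20]
S = H·P̄·Hᵀ + R = [802 -158; -158 92]
K = P̄·Hᵀ·S⁻¹ = [-2031/12205 3637/24410; -747/12205 2697/12205; -1952/12205 -3883/12205]
x' − x̄ = [45013/12205, 32781/12205, -1784/12205] = K·y
y = (KᵀK)⁻¹·Kᵀ·(x' − x̄) = [-15, 8]
z = y + H·x̄ = [-15, 8] + [18, -10] = [3, -2]

z = [3, -2]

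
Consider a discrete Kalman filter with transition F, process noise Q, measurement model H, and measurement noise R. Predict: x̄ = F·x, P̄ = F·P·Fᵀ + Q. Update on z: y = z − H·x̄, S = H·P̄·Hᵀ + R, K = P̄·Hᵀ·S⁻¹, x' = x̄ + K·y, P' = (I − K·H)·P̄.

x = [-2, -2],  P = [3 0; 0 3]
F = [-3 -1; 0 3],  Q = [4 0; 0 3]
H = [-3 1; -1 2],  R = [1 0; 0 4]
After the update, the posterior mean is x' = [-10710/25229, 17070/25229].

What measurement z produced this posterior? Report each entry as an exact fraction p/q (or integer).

x̄ = F·x = [8, -6]
P̄ = F·P·Fᵀ + Q = [34 -9; -9 30]
S = H·P̄·Hᵀ + R = [391 225; 225 194]
K = P̄·Hᵀ·S⁻¹ = [-9834/25229 4643/25229; -4467/25229 14154/25229]
x' − x̄ = [-212542/25229, 168444/25229] = K·y
y = (KᵀK)⁻¹·Kᵀ·(x' − x̄) = [32, 22]
z = y + H·x̄ = [32, 22] + [-30, -20] = [2, 2]

z = [2, 2]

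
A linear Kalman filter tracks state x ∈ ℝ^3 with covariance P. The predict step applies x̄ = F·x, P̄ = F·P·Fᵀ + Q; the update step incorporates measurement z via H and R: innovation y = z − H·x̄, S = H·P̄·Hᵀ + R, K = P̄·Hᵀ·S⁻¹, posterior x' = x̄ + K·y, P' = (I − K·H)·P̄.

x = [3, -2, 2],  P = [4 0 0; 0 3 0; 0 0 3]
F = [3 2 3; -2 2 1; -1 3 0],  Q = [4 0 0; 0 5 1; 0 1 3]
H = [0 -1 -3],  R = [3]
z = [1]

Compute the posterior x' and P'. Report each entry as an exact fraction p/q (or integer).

x' = [2029/169, -2/13, -59/169]
P' = [13276/169 -84/13 369/169; -84/13 9 -36/13; 369/169 -36/13 199/169]

x̄ = F·x = [11, -8, -9]
P̄ = F·P·Fᵀ + Q = [79 -3 6; -3 36 27; 6 27 34]
y = z − H·x̄ = [-34]
S = H·P̄·Hᵀ + R = [507]
K = P̄·Hᵀ·S⁻¹ = [-5/169; -3/13; -43/169]
x' = x̄ + K·y = [2029/169, -2/13, -59/169]
P' = (I − K·H)·P̄ = [13276/169 -84/13 369/169; -84/13 9 -36/13; 369/169 -36/13 199/169]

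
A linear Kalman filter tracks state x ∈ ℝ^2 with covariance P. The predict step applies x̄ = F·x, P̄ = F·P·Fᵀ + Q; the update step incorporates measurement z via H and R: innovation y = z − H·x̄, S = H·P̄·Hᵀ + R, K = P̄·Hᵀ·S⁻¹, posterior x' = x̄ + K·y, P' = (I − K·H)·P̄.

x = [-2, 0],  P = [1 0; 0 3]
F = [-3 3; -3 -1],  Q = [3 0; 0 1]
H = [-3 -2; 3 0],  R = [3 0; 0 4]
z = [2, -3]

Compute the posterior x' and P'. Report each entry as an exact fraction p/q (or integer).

x̄ = F·x = [6, 6]
P̄ = F·P·Fᵀ + Q = [39 0; 0 13]
y = z − H·x̄ = [32, -21]
S = H·P̄·Hᵀ + R = [406 -351; -351 355]
K = P̄·Hᵀ·S⁻¹ = [-468/20929 6435/20929; -9230/20929 -9126/20929]
x' = x̄ + K·y = [-24537/20929, 21860/20929]
P' = (I − K·H)·P̄ = [8580/20929 -12168/20929; -12168/20929 32097/20929]

x' = [-24537/20929, 21860/20929]
P' = [8580/20929 -12168/20929; -12168/20929 32097/20929]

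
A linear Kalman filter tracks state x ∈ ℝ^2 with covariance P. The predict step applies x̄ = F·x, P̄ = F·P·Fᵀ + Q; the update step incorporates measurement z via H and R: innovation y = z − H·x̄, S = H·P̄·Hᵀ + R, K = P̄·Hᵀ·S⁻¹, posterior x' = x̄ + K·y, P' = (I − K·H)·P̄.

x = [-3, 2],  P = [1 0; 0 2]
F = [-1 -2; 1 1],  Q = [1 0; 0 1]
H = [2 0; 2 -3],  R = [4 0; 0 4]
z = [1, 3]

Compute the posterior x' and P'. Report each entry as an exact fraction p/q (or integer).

x' = [1/18, -344/315]
P' = [5/9 2/9; 2/9 136/315]

x̄ = F·x = [-1, -1]
P̄ = F·P·Fᵀ + Q = [10 -5; -5 4]
y = z − H·x̄ = [3, 2]
S = H·P̄·Hᵀ + R = [44 70; 70 140]
K = P̄·Hᵀ·S⁻¹ = [5/18 1/9; 1/9 -67/315]
x' = x̄ + K·y = [1/18, -344/315]
P' = (I − K·H)·P̄ = [5/9 2/9; 2/9 136/315]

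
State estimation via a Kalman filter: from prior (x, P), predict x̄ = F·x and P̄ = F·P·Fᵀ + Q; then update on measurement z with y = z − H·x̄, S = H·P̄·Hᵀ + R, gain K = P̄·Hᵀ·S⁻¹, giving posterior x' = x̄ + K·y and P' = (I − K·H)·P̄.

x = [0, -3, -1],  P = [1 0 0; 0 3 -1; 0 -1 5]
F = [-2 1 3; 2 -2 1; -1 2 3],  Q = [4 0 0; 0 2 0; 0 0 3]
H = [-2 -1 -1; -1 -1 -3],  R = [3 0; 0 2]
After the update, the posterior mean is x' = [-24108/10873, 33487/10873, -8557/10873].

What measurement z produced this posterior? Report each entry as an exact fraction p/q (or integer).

z = [3, 1]

x̄ = F·x = [-6, 5, -9]
P̄ = F·P·Fᵀ + Q = [50 10 44; 10 27 5; 44 5 49]
S = H·P̄·Hᵀ + R = [505 632; 632 834]
K = P̄·Hᵀ·S⁻¹ = [-3546/10873 184/10873; -5252/10873 3302/10873; 2722/10873 -4618/10873]
x' − x̄ = [41130/10873, -20878/10873, 89300/10873] = K·y
y = (KᵀK)⁻¹·Kᵀ·(x' − x̄) = [-13, -27]
z = y + H·x̄ = [-13, -27] + [16, 28] = [3, 1]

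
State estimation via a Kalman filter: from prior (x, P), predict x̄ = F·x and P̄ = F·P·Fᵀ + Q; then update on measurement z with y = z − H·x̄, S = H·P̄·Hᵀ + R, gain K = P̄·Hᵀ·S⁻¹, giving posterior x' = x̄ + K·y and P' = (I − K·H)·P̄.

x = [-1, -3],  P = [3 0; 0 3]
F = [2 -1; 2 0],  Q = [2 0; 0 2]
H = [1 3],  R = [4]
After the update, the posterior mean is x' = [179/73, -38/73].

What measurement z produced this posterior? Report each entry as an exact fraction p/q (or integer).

x̄ = F·x = [1, -2]
P̄ = F·P·Fᵀ + Q = [17 12; 12 14]
S = H·P̄·Hᵀ + R = [219]
K = P̄·Hᵀ·S⁻¹ = [53/219; 18/73]
x' − x̄ = [106/73, 108/73] = K·y
y = (KᵀK)⁻¹·Kᵀ·(x' − x̄) = [6]
z = y + H·x̄ = [6] + [-5] = [1]

z = [1]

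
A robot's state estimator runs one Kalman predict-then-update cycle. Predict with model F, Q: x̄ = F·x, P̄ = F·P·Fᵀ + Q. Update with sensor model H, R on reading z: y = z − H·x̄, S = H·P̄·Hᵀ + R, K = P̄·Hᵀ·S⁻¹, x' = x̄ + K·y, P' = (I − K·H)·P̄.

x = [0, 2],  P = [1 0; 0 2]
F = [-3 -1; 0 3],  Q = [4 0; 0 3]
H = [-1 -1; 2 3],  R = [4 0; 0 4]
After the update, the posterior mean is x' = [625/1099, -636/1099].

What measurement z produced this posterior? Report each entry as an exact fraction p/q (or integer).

z = [-3, -2]

x̄ = F·x = [-2, 6]
P̄ = F·P·Fᵀ + Q = [15 -6; -6 21]
S = H·P̄·Hᵀ + R = [28 -63; -63 181]
K = P̄·Hᵀ·S⁻¹ = [-873/1099 -33/157; 498/1099 69/157]
x' − x̄ = [2823/1099, -7230/1099] = K·y
y = (KᵀK)⁻¹·Kᵀ·(x' − x̄) = [1, -16]
z = y + H·x̄ = [1, -16] + [-4, 14] = [-3, -2]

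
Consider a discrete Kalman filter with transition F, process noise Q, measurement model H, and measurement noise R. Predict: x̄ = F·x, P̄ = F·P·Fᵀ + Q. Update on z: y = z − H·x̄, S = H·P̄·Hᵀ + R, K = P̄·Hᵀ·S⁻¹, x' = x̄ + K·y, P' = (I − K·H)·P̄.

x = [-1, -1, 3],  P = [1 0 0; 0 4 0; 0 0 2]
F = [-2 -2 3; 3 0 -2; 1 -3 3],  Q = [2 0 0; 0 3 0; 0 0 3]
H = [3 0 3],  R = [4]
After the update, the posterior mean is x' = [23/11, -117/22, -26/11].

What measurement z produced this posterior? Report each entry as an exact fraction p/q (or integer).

x̄ = F·x = [13, -9, 11]
P̄ = F·P·Fᵀ + Q = [40 -18 40; -18 20 -9; 40 -9 58]
S = H·P̄·Hᵀ + R = [1606]
K = P̄·Hᵀ·S⁻¹ = [120/803; -81/1606; 147/803]
x' − x̄ = [-120/11, 81/22, -147/11] = K·y
y = (KᵀK)⁻¹·Kᵀ·(x' − x̄) = [-73]
z = y + H·x̄ = [-73] + [72] = [-1]

z = [-1]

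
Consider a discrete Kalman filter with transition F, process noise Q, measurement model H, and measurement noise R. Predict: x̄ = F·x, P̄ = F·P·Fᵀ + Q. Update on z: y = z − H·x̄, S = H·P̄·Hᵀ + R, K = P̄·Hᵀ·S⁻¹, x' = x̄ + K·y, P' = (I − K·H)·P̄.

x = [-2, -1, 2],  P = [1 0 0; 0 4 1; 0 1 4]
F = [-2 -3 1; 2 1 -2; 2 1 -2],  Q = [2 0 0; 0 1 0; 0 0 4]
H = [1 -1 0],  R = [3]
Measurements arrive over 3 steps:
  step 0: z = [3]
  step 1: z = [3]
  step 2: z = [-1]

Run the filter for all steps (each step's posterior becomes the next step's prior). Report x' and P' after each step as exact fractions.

step 0: x̄ = F·x = [9, -9, -9]
step 0: P̄ = F·P·Fᵀ + Q = [40 -17 -17; -17 21 20; -17 20 24]
step 0: y = z − H·x̄ = [-15]
step 0: S = H·P̄·Hᵀ + R = [98]
step 0: K = P̄·Hᵀ·S⁻¹ = [57/98; -19/49; -37/98]
step 0: x' = x̄ + K·y = [27/98, -156/49, -327/98]
step 0: P' = (I − K·H)·P̄ = [671/98 250/49 443/98; 250/49 307/49 277/49; 443/98 277/49 983/98]
step 1: x̄ = F·x = [555/98, 198/49, 198/49]
step 1: P̄ = F·P·Fᵀ + Q = [10293/98 -1978/49 -1978/49; -1978/49 1784/49 1735/49; -1978/49 1735/49 1931/49]
step 1: y = z − H·x̄ = [135/98]
step 1: S = H·P̄·Hᵀ + R = [22067/98]
step 1: K = P̄·Hᵀ·S⁻¹ = [14249/22067; -7524/22067; -7426/22067]
step 1: x' = x̄ + K·y = [144600/22067, 78804/22067, 78939/22067]
step 1: P' = (I − K·H)·P̄ = [245935/22067 203188/22067 188939/22067; 203188/22067 225760/22067 211217/22067; 188939/22067 211217/22067 306911/22067]
step 2: x̄ = F·x = [-446673/22067, 210126/22067, 210126/22067]
step 2: P̄ = F·P·Fᵀ + Q = [3781823/22067 -1288193/22067 -1288193/22067; -1288193/22067 915583/22067 893516/22067; -1288193/22067 893516/22067 981784/22067]
step 2: y = z − H·x̄ = [634732/22067]
step 2: S = H·P̄·Hᵀ + R = [7339993/22067]
step 2: K = P̄·Hᵀ·S⁻¹ = [5070016/7339993; -2203776/7339993; -2181709/7339993]
step 2: x' = x̄ + K·y = [-2740531/7339993, 6503658/7339993, 7138390/7339993]
step 2: P' = (I − K·H)·P̄ = [93057149/7339993 77847101/7339993 72777085/7339993; 77847101/7339993 84458429/7339993 79322212/7339993; 72777085/7339993 79322212/7339993 110863893/7339993]

step 0: x' = [27/98, -156/49, -327/98], P' = [671/98 250/49 443/98; 250/49 307/49 277/49; 443/98 277/49 983/98]
step 1: x' = [144600/22067, 78804/22067, 78939/22067], P' = [245935/22067 203188/22067 188939/22067; 203188/22067 225760/22067 211217/22067; 188939/22067 211217/22067 306911/22067]
step 2: x' = [-2740531/7339993, 6503658/7339993, 7138390/7339993], P' = [93057149/7339993 77847101/7339993 72777085/7339993; 77847101/7339993 84458429/7339993 79322212/7339993; 72777085/7339993 79322212/7339993 110863893/7339993]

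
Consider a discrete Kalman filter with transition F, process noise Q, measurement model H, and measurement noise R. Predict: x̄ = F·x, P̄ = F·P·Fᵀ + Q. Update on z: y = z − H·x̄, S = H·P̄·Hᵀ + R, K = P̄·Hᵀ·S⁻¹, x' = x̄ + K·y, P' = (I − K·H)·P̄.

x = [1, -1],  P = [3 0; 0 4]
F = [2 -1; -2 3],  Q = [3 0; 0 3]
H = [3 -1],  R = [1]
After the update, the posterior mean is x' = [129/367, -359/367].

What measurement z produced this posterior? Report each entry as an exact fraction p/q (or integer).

x̄ = F·x = [3, -5]
P̄ = F·P·Fᵀ + Q = [19 -24; -24 51]
S = H·P̄·Hᵀ + R = [367]
K = P̄·Hᵀ·S⁻¹ = [81/367; -123/367]
x' − x̄ = [-972/367, 1476/367] = K·y
y = (KᵀK)⁻¹·Kᵀ·(x' − x̄) = [-12]
z = y + H·x̄ = [-12] + [14] = [2]

z = [2]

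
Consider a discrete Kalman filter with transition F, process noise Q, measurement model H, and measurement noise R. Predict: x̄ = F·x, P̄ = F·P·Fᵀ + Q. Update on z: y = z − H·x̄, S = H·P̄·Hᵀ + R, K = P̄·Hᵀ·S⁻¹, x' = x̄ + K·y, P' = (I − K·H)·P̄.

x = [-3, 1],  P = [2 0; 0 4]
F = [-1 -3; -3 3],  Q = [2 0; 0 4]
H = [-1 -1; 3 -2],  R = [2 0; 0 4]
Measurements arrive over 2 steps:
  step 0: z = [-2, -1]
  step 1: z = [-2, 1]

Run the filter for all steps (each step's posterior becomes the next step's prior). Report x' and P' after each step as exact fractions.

step 0: x̄ = F·x = [0, 12]
step 0: P̄ = F·P·Fᵀ + Q = [40 -30; -30 58]
step 0: y = z − H·x̄ = [10, 23]
step 0: S = H·P̄·Hᵀ + R = [40 26; 26 956]
step 0: K = P̄·Hᵀ·S⁻¹ = [-3560/9391 1865/9391; -5353/9391 -1878/9391]
step 0: x' = x̄ + K·y = [7295/9391, 15968/9391]
step 0: P' = (I − K·H)·P̄ = [4340/9391 2780/9391; 2780/9391 7926/9391]
step 1: x̄ = F·x = [-55199/9391, 26019/9391]
step 1: P̄ = F·P·Fᵀ + Q = [111136/9391 -41634/9391; -41634/9391 97918/9391]
step 1: y = z − H·x̄ = [-47962/9391, 227026/9391]
step 1: S = H·P̄·Hᵀ + R = [144568/9391 -95938/9391; -95938/9391 1929068/9391]
step 1: K = P̄·Hᵀ·S⁻¹ = [-2505032/7179145 1426103/7179145; -3709579/7179145 -1378134/7179145]
step 1: x' = x̄ + K·y = [5071577/7179145, 5520259/7179145]
step 1: P' = (I − K·H)·P̄ = [3144908/7179145 1865156/7179145; 1865156/7179145 5554002/7179145]

step 0: x' = [7295/9391, 15968/9391], P' = [4340/9391 2780/9391; 2780/9391 7926/9391]
step 1: x' = [5071577/7179145, 5520259/7179145], P' = [3144908/7179145 1865156/7179145; 1865156/7179145 5554002/7179145]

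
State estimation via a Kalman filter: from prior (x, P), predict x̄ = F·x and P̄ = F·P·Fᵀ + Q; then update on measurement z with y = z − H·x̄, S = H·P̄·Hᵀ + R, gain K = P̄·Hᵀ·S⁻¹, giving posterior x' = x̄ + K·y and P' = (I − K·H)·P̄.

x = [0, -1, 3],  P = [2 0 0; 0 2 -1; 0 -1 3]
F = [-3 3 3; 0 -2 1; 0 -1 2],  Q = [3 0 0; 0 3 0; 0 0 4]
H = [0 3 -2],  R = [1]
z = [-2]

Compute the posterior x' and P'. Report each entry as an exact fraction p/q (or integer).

x̄ = F·x = [6, 5, 7]
P̄ = F·P·Fᵀ + Q = [48 0 9; 0 18 15; 9 15 22]
y = z − H·x̄ = [-3]
S = H·P̄·Hᵀ + R = [71]
K = P̄·Hᵀ·S⁻¹ = [-18/71; 24/71; 1/71]
x' = x̄ + K·y = [480/71, 283/71, 494/71]
P' = (I − K·H)·P̄ = [3084/71 432/71 657/71; 432/71 702/71 1041/71; 657/71 1041/71 1561/71]

x' = [480/71, 283/71, 494/71]
P' = [3084/71 432/71 657/71; 432/71 702/71 1041/71; 657/71 1041/71 1561/71]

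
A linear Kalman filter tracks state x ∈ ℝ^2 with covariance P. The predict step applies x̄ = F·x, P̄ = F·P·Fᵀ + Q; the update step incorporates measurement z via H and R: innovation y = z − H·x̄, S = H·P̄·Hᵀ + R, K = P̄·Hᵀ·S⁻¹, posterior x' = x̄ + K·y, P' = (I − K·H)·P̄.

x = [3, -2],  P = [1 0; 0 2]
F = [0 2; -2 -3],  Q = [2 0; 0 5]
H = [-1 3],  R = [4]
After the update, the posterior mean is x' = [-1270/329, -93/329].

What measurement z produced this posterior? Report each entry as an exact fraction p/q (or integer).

z = [3]

x̄ = F·x = [-4, 0]
P̄ = F·P·Fᵀ + Q = [10 -12; -12 27]
S = H·P̄·Hᵀ + R = [329]
K = P̄·Hᵀ·S⁻¹ = [-46/329; 93/329]
x' − x̄ = [46/329, -93/329] = K·y
y = (KᵀK)⁻¹·Kᵀ·(x' − x̄) = [-1]
z = y + H·x̄ = [-1] + [4] = [3]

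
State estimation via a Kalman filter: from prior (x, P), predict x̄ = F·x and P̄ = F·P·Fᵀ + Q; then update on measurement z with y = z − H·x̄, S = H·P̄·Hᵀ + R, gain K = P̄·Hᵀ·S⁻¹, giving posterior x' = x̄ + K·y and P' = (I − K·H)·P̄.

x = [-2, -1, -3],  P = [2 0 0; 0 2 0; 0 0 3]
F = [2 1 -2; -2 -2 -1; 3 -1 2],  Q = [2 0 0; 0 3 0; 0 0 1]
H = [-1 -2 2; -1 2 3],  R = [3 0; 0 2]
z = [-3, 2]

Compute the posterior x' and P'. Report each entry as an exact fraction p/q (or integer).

x' = [-38779/66113, 96725/66113, -33093/66113]
P' = [1141404/66113 -121286/66113 453556/66113; -121286/66113 35578/66113 -54750/66113; 453556/66113 -54750/66113 193370/66113]

x̄ = F·x = [1, 9, -11]
P̄ = F·P·Fᵀ + Q = [24 -6 -2; -6 22 -14; -2 -14 33]
y = z − H·x̄ = [38, 18]
S = H·P̄·Hᵀ + R = [343 172; 172 279]
K = P̄·Hᵀ·S⁻¹ = [2760/66113 -11654/66113; -19790/66113 14096/66113; 14228/66113 8527/66113]
x' = x̄ + K·y = [-38779/66113, 96725/66113, -33093/66113]
P' = (I − K·H)·P̄ = [1141404/66113 -121286/66113 453556/66113; -121286/66113 35578/66113 -54750/66113; 453556/66113 -54750/66113 193370/66113]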